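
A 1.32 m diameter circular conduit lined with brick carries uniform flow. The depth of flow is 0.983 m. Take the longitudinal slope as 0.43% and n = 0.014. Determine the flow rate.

Q = 2.77 m³/s

For a circular section of diameter D = 1.32 m at depth y = 0.983 m, the central angle is θ = 2 arccos(1 − 2y/D) = 4.164 rad. Then A = (D²/8)(θ − sin θ) = 1.093 m² and P = Dθ/2 = 2.748 m.
Hydraulic radius R = A/P = 1.093/2.748 = 0.3976 m.
Manning's equation: Q = (1/n) A R^(2/3) S^(1/2) = (1/0.014) × 1.093 × 0.3976^(2/3) × 0.0043^(1/2) = 2.77 m³/s.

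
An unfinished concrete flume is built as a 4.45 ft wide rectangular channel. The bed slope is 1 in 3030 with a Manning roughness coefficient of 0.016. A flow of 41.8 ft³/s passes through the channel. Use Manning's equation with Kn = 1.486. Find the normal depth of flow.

Manning's equation rearranged: A R^(2/3) = nQ / (1.486·√S) = 0.016 × 41.8 / (1.486 × √0.00033) = 24.77.
Trying y = 3.2 ft: A R^(2/3) = 17.07 — low.
Trying y = 5.36 ft: A R^(2/3) = 32.25 — high.
Trying y = 4.31 ft: A R^(2/3) = 24.77 — matches.

y_n = 4.31 ft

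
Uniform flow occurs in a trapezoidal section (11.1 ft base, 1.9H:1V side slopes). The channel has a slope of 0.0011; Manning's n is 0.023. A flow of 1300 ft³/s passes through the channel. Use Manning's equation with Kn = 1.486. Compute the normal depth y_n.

Manning's equation rearranged: A R^(2/3) = nQ / (1.486·√S) = 0.023 × 1300 / (1.486 × √0.0011) = 606.7.
Try y = 9.57 ft: A R^(2/3) = 859.3 — high.
Try y = 8.14 ft: A R^(2/3) = 606.4 — ≈ 606.7.

y_n = 8.14 ft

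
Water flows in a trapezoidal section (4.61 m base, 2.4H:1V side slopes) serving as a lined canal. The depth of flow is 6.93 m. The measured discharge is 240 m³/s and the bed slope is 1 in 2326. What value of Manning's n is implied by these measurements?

With bottom width b = 4.61 m and side slope z = 2.4: A = (b + zy)y = (4.61 + 2.4×6.93)×6.93 = 147.2 m²; P = b + 2y√(1+z²) = 4.61 + 2×6.93×2.6 = 40.65 m.
Hydraulic radius R = A/P = 147.2/40.65 = 3.622 m.
Rearranging Manning's equation: n = (1/Q) A R^(2/3) S^(1/2) = (1/240) × 147.2 × 3.622^(2/3) × √0.0004299 = 0.03.

n = 0.03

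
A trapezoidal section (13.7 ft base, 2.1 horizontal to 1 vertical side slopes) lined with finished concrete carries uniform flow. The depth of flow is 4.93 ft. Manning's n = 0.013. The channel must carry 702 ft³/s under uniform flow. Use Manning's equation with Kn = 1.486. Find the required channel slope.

S = 0.00056

With bottom width b = 13.7 ft and side slope z = 2.1: A = (b + zy)y = (13.7 + 2.1×4.93)×4.93 = 118.6 ft²; P = b + 2y√(1+z²) = 13.7 + 2×4.93×2.326 = 36.63 ft.
Hydraulic radius R = A/P = 118.6/36.63 = 3.237 ft.
From Manning's equation, S = [nQ / (1.486 A R^(2/3))]² = [0.013 × 702 / (1.486 × 118.6 × 3.237^(2/3))]² = 0.00056.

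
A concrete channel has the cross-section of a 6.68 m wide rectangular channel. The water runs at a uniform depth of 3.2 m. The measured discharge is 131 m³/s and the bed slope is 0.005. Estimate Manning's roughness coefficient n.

Flow area A = b·y = 6.68 × 3.2 = 21.38 m². Wetted perimeter P = b + 2y = 6.68 + 2×3.2 = 13.08 m.
Hydraulic radius R = A/P = 21.38/13.08 = 1.634 m.
Rearranging Manning's equation: n = (1/Q) A R^(2/3) S^(1/2) = (1/131) × 21.38 × 1.634^(2/3) × √0.005 = 0.016.

n = 0.016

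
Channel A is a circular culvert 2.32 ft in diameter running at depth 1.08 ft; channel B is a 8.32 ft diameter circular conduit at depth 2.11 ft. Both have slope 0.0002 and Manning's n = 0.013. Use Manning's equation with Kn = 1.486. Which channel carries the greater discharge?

Channel A: For a circular section of diameter D = 2.32 ft at depth y = 1.08 ft, the central angle is θ = 2 arccos(1 − 2y/D) = 3.004 rad. Then A = (D²/8)(θ − sin θ) = 1.928 ft² and P = Dθ/2 = 3.484 ft. Hydraulic radius R = A/P = 1.928/3.484 = 0.5534 ft. Q_A = (1.486/0.013)·1.928·0.5534^(2/3)·√0.0002 = 2.101 ft³/s.
Channel B: For a circular section of diameter D = 8.32 ft at depth y = 2.11 ft, the central angle is θ = 2 arccos(1 − 2y/D) = 2.111 rad. Then A = (D²/8)(θ − sin θ) = 10.85 ft² and P = Dθ/2 = 8.782 ft. Hydraulic radius R = A/P = 10.85/8.782 = 1.235 ft. Q_B = (1.486/0.013)·10.85·1.235^(2/3)·√0.0002 = 20.18 ft³/s.
Q_A = 2.101 ft³/s vs Q_B = 20.18 ft³/s, so channel B carries more.

channel B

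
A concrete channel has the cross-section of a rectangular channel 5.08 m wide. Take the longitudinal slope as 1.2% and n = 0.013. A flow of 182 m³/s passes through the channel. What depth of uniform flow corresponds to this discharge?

y_n = 3.33 m

Manning's equation rearranged: A R^(2/3) = nQ / (1·√S) = 0.013 × 182 / (√0.012) = 21.6.
Try y = 2.75 m: A R^(2/3) = 16.81 — short.
Try y = 3.76 m: A R^(2/3) = 25.21 — over.
Try y = 3.33 m: A R^(2/3) = 21.58 — ≈ 21.6.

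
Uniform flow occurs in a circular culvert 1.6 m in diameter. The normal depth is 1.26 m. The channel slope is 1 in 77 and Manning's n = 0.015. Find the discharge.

Q = 7.98 m³/s

For a circular section of diameter D = 1.6 m at depth y = 1.26 m, the central angle is θ = 2 arccos(1 − 2y/D) = 4.367 rad. Then A = (D²/8)(θ − sin θ) = 1.698 m² and P = Dθ/2 = 3.493 m.
Hydraulic radius R = A/P = 1.698/3.493 = 0.4862 m.
Manning's equation: Q = (1/n) A R^(2/3) S^(1/2) = (1/0.015) × 1.698 × 0.4862^(2/3) × 0.01299^(1/2) = 7.98 m³/s.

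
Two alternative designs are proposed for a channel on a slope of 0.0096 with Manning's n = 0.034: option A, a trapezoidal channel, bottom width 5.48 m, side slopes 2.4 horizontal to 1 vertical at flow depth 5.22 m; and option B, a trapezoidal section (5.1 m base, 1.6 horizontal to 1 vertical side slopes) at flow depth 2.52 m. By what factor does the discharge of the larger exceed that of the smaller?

6.11

Channel A: With bottom width b = 5.48 m and side slope z = 2.4: A = (b + zy)y = (5.48 + 2.4×5.22)×5.22 = 94 m²; P = b + 2y√(1+z²) = 5.48 + 2×5.22×2.6 = 32.62 m. Hydraulic radius R = A/P = 94/32.62 = 2.881 m. Q_A = (1/0.034)·94·2.881^(2/3)·√0.0096 = 548.5 m³/s.
Channel B: With bottom width b = 5.1 m and side slope z = 1.6: A = (b + zy)y = (5.1 + 1.6×2.52)×2.52 = 23.01 m²; P = b + 2y√(1+z²) = 5.1 + 2×2.52×1.887 = 14.61 m. Hydraulic radius R = A/P = 23.01/14.61 = 1.575 m. Q_B = (1/0.034)·23.01·1.575^(2/3)·√0.0096 = 89.78 m³/s.
The larger discharge is 548.5 m³/s and the smaller is 89.78 m³/s; the ratio is 6.11.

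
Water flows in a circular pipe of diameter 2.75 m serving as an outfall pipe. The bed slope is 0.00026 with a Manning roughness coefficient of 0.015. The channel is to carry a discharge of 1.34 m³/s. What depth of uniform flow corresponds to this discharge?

Manning's equation rearranged: A R^(2/3) = nQ / (1·√S) = 0.015 × 1.34 / (√0.00026) = 1.247.
At y = 0.835 m: A R^(2/3) = 0.9274 — low.
At y = 1.19 m: A R^(2/3) = 1.798 — high.
At y = 0.975 m: A R^(2/3) = 1.246 — close enough.

y_n = 0.975 m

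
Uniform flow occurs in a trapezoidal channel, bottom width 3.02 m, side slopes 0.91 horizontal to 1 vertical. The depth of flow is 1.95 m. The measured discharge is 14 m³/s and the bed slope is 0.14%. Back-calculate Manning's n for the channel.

With bottom width b = 3.02 m and side slope z = 0.91: A = (b + zy)y = (3.02 + 0.91×1.95)×1.95 = 9.349 m²; P = b + 2y√(1+z²) = 3.02 + 2×1.95×1.352 = 8.293 m.
Hydraulic radius R = A/P = 9.349/8.293 = 1.127 m.
Rearranging Manning's equation: n = (1/Q) A R^(2/3) S^(1/2) = (1/14) × 9.349 × 1.127^(2/3) × √0.0014 = 0.0271.

n = 0.0271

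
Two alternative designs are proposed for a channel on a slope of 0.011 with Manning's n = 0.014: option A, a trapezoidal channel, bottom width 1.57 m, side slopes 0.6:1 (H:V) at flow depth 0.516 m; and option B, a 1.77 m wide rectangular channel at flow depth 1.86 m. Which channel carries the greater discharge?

Channel A: With bottom width b = 1.57 m and side slope z = 0.6: A = (b + zy)y = (1.57 + 0.6×0.516)×0.516 = 0.9699 m²; P = b + 2y√(1+z²) = 1.57 + 2×0.516×1.166 = 2.774 m. Hydraulic radius R = A/P = 0.9699/2.774 = 0.3497 m. Q_A = (1/0.014)·0.9699·0.3497^(2/3)·√0.011 = 3.606 m³/s.
Channel B: Flow area A = b·y = 1.77 × 1.86 = 3.292 m². Wetted perimeter P = b + 2y = 1.77 + 2×1.86 = 5.49 m. Hydraulic radius R = A/P = 3.292/5.49 = 0.5997 m. Q_B = (1/0.014)·3.292·0.5997^(2/3)·√0.011 = 17.54 m³/s.
Q_A = 3.606 m³/s vs Q_B = 17.54 m³/s, so channel B carries more.

channel B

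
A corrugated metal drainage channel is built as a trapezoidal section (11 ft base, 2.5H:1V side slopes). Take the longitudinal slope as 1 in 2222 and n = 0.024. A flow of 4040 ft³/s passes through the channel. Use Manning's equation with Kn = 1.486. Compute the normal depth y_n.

y_n = 15.4 ft

Manning's equation rearranged: A R^(2/3) = nQ / (1.486·√S) = 0.024 × 4040 / (1.486 × √0.00045) = 3076.
At y = 11.9 ft: A R^(2/3) = 1682 — short.
At y = 17.2 ft: A R^(2/3) = 4008 — over.
At y = 15.4 ft: A R^(2/3) = 3078 — close enough.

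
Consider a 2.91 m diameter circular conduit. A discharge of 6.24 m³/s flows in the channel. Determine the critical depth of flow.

At critical depth, Q² T / (g A³) = 1, i.e. A³/T = Q²/g = 6.24²/9.81 = 3.969.
At y = 0.927 m: A³/T = 2.236 — too small.
At y = 1.26 m: A³/T = 7.288 — too large.
At y = 1.08 m: A³/T = 4.032 — ≈ 3.969.

y_c = 1.08 m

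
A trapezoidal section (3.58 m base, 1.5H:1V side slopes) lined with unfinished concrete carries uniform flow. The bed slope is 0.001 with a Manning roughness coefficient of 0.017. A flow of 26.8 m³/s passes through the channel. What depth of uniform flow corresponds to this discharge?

y_n = 1.96 m

Manning's equation rearranged: A R^(2/3) = nQ / (1·√S) = 0.017 × 26.8 / (√0.001) = 14.41.
Try y = 1.75 m: A R^(2/3) = 11.56 — short.
Try y = 2.22 m: A R^(2/3) = 18.5 — over.
Try y = 1.96 m: A R^(2/3) = 14.43 — matches.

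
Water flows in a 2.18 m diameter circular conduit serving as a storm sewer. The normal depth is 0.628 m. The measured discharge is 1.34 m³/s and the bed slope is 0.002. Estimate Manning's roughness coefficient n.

For a circular section of diameter D = 2.18 m at depth y = 0.628 m, the central angle is θ = 2 arccos(1 − 2y/D) = 2.266 rad. Then A = (D²/8)(θ − sin θ) = 0.8901 m² and P = Dθ/2 = 2.47 m.
Hydraulic radius R = A/P = 0.8901/2.47 = 0.3604 m.
Rearranging Manning's equation: n = (1/Q) A R^(2/3) S^(1/2) = (1/1.34) × 0.8901 × 0.3604^(2/3) × √0.002 = 0.015.

n = 0.015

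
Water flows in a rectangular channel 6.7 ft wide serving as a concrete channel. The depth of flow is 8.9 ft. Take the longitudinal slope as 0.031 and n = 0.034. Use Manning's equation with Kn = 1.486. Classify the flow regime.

Flow area A = b·y = 6.7 × 8.9 = 59.63 ft². Wetted perimeter P = b + 2y = 6.7 + 2×8.9 = 24.5 ft.
Hydraulic radius R = A/P = 59.63/24.5 = 2.434 ft.
V = (1.486/n) R^(2/3) √S = (1.486/0.034) × 2.434^(2/3) × √0.031 = 13.92 ft/s. Hydraulic depth D_h = A/T = 59.63/6.7 = 8.9 ft.
Froude number Fr = V/√(g·D_h) = 13.92/√(32.2×8.9) = 0.822, which is less than 1, so the flow is subcritical.

subcritical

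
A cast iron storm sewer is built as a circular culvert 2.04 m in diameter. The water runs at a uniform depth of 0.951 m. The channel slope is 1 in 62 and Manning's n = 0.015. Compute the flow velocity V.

For a circular section of diameter D = 2.04 m at depth y = 0.951 m, the central angle is θ = 2 arccos(1 − 2y/D) = 3.006 rad. Then A = (D²/8)(θ − sin θ) = 1.494 m² and P = Dθ/2 = 3.066 m.
Hydraulic radius R = A/P = 1.494/3.066 = 0.4871 m.
From Manning's equation, V = (1/n) R^(2/3) S^(1/2) = (1/0.015) × 0.4871^(2/3) × 0.01613^(1/2) = 5.24 m/s.

V = 5.24 m/s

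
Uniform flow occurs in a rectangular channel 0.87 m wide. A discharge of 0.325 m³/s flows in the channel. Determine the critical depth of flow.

y_c = 0.242 m

For a rectangular channel, critical depth y_c = (q²/g)^(1/3) where q = Q/b = 0.325/0.87 = 0.3736 m²/s.
So y_c = (0.3736²/9.81)^(1/3) = 0.242 m.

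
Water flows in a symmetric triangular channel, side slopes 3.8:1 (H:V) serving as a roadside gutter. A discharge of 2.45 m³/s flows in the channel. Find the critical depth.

At critical depth, Q² T / (g A³) = 1, i.e. A³/T = Q²/g = 2.45²/9.81 = 0.6119.
Trying y = 0.443 m: A³/T = 0.1232 — too small.
Trying y = 0.713 m: A³/T = 1.33 — too large.
Trying y = 0.61 m: A³/T = 0.6098 — matches.

y_c = 0.61 m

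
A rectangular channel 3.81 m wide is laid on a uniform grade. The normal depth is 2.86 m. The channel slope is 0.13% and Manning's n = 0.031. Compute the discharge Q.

Q = 13.9 m³/s

Flow area A = b·y = 3.81 × 2.86 = 10.9 m². Wetted perimeter P = b + 2y = 3.81 + 2×2.86 = 9.53 m.
Hydraulic radius R = A/P = 10.9/9.53 = 1.143 m.
Manning's equation: Q = (1/n) A R^(2/3) S^(1/2) = (1/0.031) × 10.9 × 1.143^(2/3) × 0.0013^(1/2) = 13.9 m³/s.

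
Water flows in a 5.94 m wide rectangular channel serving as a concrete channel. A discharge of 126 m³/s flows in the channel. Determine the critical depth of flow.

y_c = 3.58 m

For a rectangular channel, critical depth y_c = (q²/g)^(1/3) where q = Q/b = 126/5.94 = 21.21 m²/s.
So y_c = (21.21²/9.81)^(1/3) = 3.58 m.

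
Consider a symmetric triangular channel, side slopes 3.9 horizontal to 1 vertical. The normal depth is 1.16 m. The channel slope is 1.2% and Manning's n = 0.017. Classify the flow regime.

For a triangular section with side slope z = 3.9: A = zy² = 3.9×1.16² = 5.248 m²; P = 2y√(1+z²) = 2×1.16×4.026 = 9.341 m.
Hydraulic radius R = A/P = 5.248/9.341 = 0.5618 m.
V = (1/n) R^(2/3) √S = (1/0.017) × 0.5618^(2/3) × √0.012 = 4.387 m/s. Hydraulic depth D_h = A/T = 5.248/9.048 = 0.58 m.
Froude number Fr = V/√(g·D_h) = 4.387/√(9.81×0.58) = 1.84, which is greater than 1, so the flow is supercritical.

supercritical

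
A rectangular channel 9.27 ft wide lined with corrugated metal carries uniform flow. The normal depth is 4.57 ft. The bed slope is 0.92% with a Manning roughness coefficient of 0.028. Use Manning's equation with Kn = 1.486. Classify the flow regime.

Flow area A = b·y = 9.27 × 4.57 = 42.36 ft². Wetted perimeter P = b + 2y = 9.27 + 2×4.57 = 18.41 ft.
Hydraulic radius R = A/P = 42.36/18.41 = 2.301 ft.
V = (1.486/n) R^(2/3) √S = (1.486/0.028) × 2.301^(2/3) × √0.0092 = 8.873 ft/s. Hydraulic depth D_h = A/T = 42.36/9.27 = 4.57 ft.
Froude number Fr = V/√(g·D_h) = 8.873/√(32.2×4.57) = 0.731, which is less than 1, so the flow is subcritical.

subcritical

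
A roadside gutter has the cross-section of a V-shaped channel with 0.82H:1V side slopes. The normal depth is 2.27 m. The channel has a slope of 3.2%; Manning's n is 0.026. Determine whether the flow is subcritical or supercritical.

For a triangular section with side slope z = 0.82: A = zy² = 0.82×2.27² = 4.225 m²; P = 2y√(1+z²) = 2×2.27×1.293 = 5.871 m.
Hydraulic radius R = A/P = 4.225/5.871 = 0.7197 m.
V = (1/n) R^(2/3) √S = (1/0.026) × 0.7197^(2/3) × √0.032 = 5.525 m/s. Hydraulic depth D_h = A/T = 4.225/3.723 = 1.135 m.
Froude number Fr = V/√(g·D_h) = 5.525/√(9.81×1.135) = 1.66, which is greater than 1, so the flow is supercritical.

supercritical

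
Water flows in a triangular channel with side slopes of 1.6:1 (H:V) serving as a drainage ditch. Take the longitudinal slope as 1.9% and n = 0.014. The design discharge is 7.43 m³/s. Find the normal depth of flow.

y_n = 0.935 m

Manning's equation rearranged: A R^(2/3) = nQ / (1·√S) = 0.014 × 7.43 / (√0.019) = 0.7546.
Try y = 0.699 m: A R^(2/3) = 0.3475 — short.
Try y = 1.19 m: A R^(2/3) = 1.436 — over.
Try y = 0.935 m: A R^(2/3) = 0.7549 — close enough.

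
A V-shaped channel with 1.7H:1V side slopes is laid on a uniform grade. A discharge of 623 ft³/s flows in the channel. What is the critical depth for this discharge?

At critical depth, Q² T / (g A³) = 1, i.e. A³/T = Q²/g = 623²/32.2 = 12050.
At y = 7.11 ft: A³/T = 26260 — high.
At y = 6.08 ft: A³/T = 12010 — ≈ 12050.

y_c = 6.08 ft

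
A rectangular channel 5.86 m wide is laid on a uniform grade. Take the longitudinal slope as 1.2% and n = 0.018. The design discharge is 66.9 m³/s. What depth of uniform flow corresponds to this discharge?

y_n = 1.76 m

Manning's equation rearranged: A R^(2/3) = nQ / (1·√S) = 0.018 × 66.9 / (√0.012) = 10.99.
At y = 1.38 m: A R^(2/3) = 7.75 — low.
At y = 1.76 m: A R^(2/3) = 10.99 — ≈ 10.99.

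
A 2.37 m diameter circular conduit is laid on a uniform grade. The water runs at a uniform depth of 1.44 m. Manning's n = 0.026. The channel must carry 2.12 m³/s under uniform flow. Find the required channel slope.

For a circular section of diameter D = 2.37 m at depth y = 1.44 m, the central angle is θ = 2 arccos(1 − 2y/D) = 3.575 rad. Then A = (D²/8)(θ − sin θ) = 2.805 m² and P = Dθ/2 = 4.237 m.
Hydraulic radius R = A/P = 2.805/4.237 = 0.6622 m.
From Manning's equation, S = [nQ / (1 A R^(2/3))]² = [0.026 × 2.12 / (1 × 2.805 × 0.6622^(2/3))]² = 0.000669.

S = 0.000669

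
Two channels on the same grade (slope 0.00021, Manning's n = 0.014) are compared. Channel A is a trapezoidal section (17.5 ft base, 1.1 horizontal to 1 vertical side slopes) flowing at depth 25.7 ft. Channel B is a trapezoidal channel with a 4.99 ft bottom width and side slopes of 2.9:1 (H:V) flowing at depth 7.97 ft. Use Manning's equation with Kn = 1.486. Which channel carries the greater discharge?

Channel A: With bottom width b = 17.5 ft and side slope z = 1.1: A = (b + zy)y = (17.5 + 1.1×25.7)×25.7 = 1176 ft²; P = b + 2y√(1+z²) = 17.5 + 2×25.7×1.487 = 93.91 ft. Hydraulic radius R = A/P = 1176/93.91 = 12.53 ft. Q_A = (1.486/0.014)·1176·12.53^(2/3)·√0.00021 = 9758 ft³/s.
Channel B: With bottom width b = 4.99 ft and side slope z = 2.9: A = (b + zy)y = (4.99 + 2.9×7.97)×7.97 = 224 ft²; P = b + 2y√(1+z²) = 4.99 + 2×7.97×3.068 = 53.89 ft. Hydraulic radius R = A/P = 224/53.89 = 4.156 ft. Q_B = (1.486/0.014)·224·4.156^(2/3)·√0.00021 = 890.6 ft³/s.
Q_A = 9758 ft³/s vs Q_B = 890.6 ft³/s, so channel A carries more.

channel A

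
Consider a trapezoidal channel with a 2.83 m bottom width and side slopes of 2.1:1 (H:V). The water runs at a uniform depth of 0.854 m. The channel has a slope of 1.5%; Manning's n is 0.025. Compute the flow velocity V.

With bottom width b = 2.83 m and side slope z = 2.1: A = (b + zy)y = (2.83 + 2.1×0.854)×0.854 = 3.948 m²; P = b + 2y√(1+z²) = 2.83 + 2×0.854×2.326 = 6.803 m.
Hydraulic radius R = A/P = 3.948/6.803 = 0.5804 m.
From Manning's equation, V = (1/n) R^(2/3) S^(1/2) = (1/0.025) × 0.5804^(2/3) × 0.015^(1/2) = 3.41 m/s.

V = 3.41 m/s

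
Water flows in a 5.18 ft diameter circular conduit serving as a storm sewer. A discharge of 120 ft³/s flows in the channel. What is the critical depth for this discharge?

y_c = 3.1 ft

At critical depth, Q² T / (g A³) = 1, i.e. A³/T = Q²/g = 120²/32.2 = 447.2.
At y = 3.63 ft: A³/T = 827.6 — high.
At y = 2.17 ft: A³/T = 114.8 — low.
At y = 3.1 ft: A³/T = 448.9 — ≈ 447.2.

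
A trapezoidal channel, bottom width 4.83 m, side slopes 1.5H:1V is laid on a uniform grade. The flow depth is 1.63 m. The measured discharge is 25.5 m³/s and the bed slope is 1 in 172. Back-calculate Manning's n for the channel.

n = 0.038

With bottom width b = 4.83 m and side slope z = 1.5: A = (b + zy)y = (4.83 + 1.5×1.63)×1.63 = 11.86 m²; P = b + 2y√(1+z²) = 4.83 + 2×1.63×1.803 = 10.71 m.
Hydraulic radius R = A/P = 11.86/10.71 = 1.108 m.
Rearranging Manning's equation: n = (1/Q) A R^(2/3) S^(1/2) = (1/25.5) × 11.86 × 1.108^(2/3) × √0.005814 = 0.038.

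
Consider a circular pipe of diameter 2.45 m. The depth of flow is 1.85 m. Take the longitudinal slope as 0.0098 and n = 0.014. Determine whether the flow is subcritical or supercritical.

For a circular section of diameter D = 2.45 m at depth y = 1.85 m, the central angle is θ = 2 arccos(1 − 2y/D) = 4.212 rad. Then A = (D²/8)(θ − sin θ) = 3.819 m² and P = Dθ/2 = 5.16 m.
Hydraulic radius R = A/P = 3.819/5.16 = 0.7401 m.
V = (1/n) R^(2/3) √S = (1/0.014) × 0.7401^(2/3) × √0.0098 = 5.786 m/s. Hydraulic depth D_h = A/T = 3.819/2.107 = 1.812 m.
Froude number Fr = V/√(g·D_h) = 5.786/√(9.81×1.812) = 1.37, which is greater than 1, so the flow is supercritical.

supercritical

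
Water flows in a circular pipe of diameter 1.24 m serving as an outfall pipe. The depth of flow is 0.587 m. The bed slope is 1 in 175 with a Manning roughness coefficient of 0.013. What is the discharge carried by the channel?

For a circular section of diameter D = 1.24 m at depth y = 0.587 m, the central angle is θ = 2 arccos(1 − 2y/D) = 3.035 rad. Then A = (D²/8)(θ − sin θ) = 0.5629 m² and P = Dθ/2 = 1.882 m.
Hydraulic radius R = A/P = 0.5629/1.882 = 0.2991 m.
Manning's equation: Q = (1/n) A R^(2/3) S^(1/2) = (1/0.013) × 0.5629 × 0.2991^(2/3) × 0.005714^(1/2) = 1.46 m³/s.

Q = 1.46 m³/s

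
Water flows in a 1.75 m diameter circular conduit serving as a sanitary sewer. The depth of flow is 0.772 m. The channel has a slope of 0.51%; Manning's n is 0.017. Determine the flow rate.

For a circular section of diameter D = 1.75 m at depth y = 0.772 m, the central angle is θ = 2 arccos(1 − 2y/D) = 2.906 rad. Then A = (D²/8)(θ − sin θ) = 1.023 m² and P = Dθ/2 = 2.542 m.
Hydraulic radius R = A/P = 1.023/2.542 = 0.4023 m.
Manning's equation: Q = (1/n) A R^(2/3) S^(1/2) = (1/0.017) × 1.023 × 0.4023^(2/3) × 0.0051^(1/2) = 2.34 m³/s.

Q = 2.34 m³/s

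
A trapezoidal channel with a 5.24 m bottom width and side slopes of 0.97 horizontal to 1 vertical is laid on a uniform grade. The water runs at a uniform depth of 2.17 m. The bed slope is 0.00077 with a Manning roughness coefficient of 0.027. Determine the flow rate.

Q = 20.6 m³/s

With bottom width b = 5.24 m and side slope z = 0.97: A = (b + zy)y = (5.24 + 0.97×2.17)×2.17 = 15.94 m²; P = b + 2y√(1+z²) = 5.24 + 2×2.17×1.393 = 11.29 m.
Hydraulic radius R = A/P = 15.94/11.29 = 1.412 m.
Manning's equation: Q = (1/n) A R^(2/3) S^(1/2) = (1/0.027) × 15.94 × 1.412^(2/3) × 0.00077^(1/2) = 20.6 m³/s.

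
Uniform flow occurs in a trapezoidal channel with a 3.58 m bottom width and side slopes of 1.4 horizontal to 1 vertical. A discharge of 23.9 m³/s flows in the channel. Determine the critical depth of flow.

y_c = 1.37 m

At critical depth, Q² T / (g A³) = 1, i.e. A³/T = Q²/g = 23.9²/9.81 = 58.23.
Try y = 1.58 m: A³/T = 95.75 — too large.
Try y = 1.37 m: A³/T = 57.62 — matches.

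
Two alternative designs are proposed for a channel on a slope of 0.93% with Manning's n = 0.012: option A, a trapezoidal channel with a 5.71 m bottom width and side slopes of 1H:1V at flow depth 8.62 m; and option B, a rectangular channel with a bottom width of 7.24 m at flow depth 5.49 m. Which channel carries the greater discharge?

Channel A: With bottom width b = 5.71 m and side slope z = 1: A = (b + zy)y = (5.71 + 1×8.62)×8.62 = 123.5 m²; P = b + 2y√(1+z²) = 5.71 + 2×8.62×1.414 = 30.09 m. Hydraulic radius R = A/P = 123.5/30.09 = 4.105 m. Q_A = (1/0.012)·123.5·4.105^(2/3)·√0.0093 = 2545 m³/s.
Channel B: Flow area A = b·y = 7.24 × 5.49 = 39.75 m². Wetted perimeter P = b + 2y = 7.24 + 2×5.49 = 18.22 m. Hydraulic radius R = A/P = 39.75/18.22 = 2.182 m. Q_B = (1/0.012)·39.75·2.182^(2/3)·√0.0093 = 537.3 m³/s.
Q_A = 2545 m³/s vs Q_B = 537.3 m³/s, so channel A carries more.

channel A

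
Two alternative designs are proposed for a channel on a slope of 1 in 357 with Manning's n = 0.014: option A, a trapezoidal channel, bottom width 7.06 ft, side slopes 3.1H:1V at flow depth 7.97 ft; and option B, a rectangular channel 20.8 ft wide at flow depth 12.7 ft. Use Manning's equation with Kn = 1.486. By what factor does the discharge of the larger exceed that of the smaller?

1.26

Channel A: With bottom width b = 7.06 ft and side slope z = 3.1: A = (b + zy)y = (7.06 + 3.1×7.97)×7.97 = 253.2 ft²; P = b + 2y√(1+z²) = 7.06 + 2×7.97×3.257 = 58.98 ft. Hydraulic radius R = A/P = 253.2/58.98 = 4.293 ft. Q_A = (1.486/0.014)·253.2·4.293^(2/3)·√0.002801 = 3757 ft³/s.
Channel B: Flow area A = b·y = 20.8 × 12.7 = 264.2 ft². Wetted perimeter P = b + 2y = 20.8 + 2×12.7 = 46.2 ft. Hydraulic radius R = A/P = 264.2/46.2 = 5.718 ft. Q_B = (1.486/0.014)·264.2·5.718^(2/3)·√0.002801 = 4745 ft³/s.
The larger discharge is 4745 ft³/s and the smaller is 3757 ft³/s; the ratio is 1.26.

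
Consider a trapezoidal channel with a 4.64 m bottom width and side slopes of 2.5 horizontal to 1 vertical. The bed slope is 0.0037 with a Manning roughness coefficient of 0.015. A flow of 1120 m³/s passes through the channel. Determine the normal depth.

y_n = 6.2 m

Manning's equation rearranged: A R^(2/3) = nQ / (1·√S) = 0.015 × 1120 / (√0.0037) = 276.2.
Try y = 4.64 m: A R^(2/3) = 140.4 — too small.
Try y = 7.28 m: A R^(2/3) = 404.4 — too large.
Try y = 6.2 m: A R^(2/3) = 275.9 — close enough.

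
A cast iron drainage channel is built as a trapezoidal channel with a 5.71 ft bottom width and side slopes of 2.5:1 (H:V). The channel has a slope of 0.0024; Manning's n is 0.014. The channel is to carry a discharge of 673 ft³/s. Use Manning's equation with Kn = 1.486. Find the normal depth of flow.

Manning's equation rearranged: A R^(2/3) = nQ / (1.486·√S) = 0.014 × 673 / (1.486 × √0.0024) = 129.4.
Try y = 3.3 ft: A R^(2/3) = 72.2 — too small.
Try y = 4.9 ft: A R^(2/3) = 172.4 — too large.
Try y = 4.31 ft: A R^(2/3) = 129.4 — matches.

y_n = 4.31 ft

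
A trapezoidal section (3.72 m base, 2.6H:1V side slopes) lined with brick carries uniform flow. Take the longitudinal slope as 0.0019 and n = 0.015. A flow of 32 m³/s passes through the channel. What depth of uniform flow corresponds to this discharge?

Manning's equation rearranged: A R^(2/3) = nQ / (1·√S) = 0.015 × 32 / (√0.0019) = 11.01.
Try y = 1.63 m: A R^(2/3) = 13.09 — over.
Try y = 1.16 m: A R^(2/3) = 6.549 — short.
Try y = 1.5 m: A R^(2/3) = 11.02 — close enough.

y_n = 1.5 m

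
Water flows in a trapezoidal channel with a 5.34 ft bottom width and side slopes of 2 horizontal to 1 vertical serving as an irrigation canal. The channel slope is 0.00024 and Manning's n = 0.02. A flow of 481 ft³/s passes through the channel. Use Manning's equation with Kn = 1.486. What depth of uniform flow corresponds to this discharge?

y_n = 7.82 ft

Manning's equation rearranged: A R^(2/3) = nQ / (1.486·√S) = 0.02 × 481 / (1.486 × √0.00024) = 417.9.
At y = 8.47 ft: A R^(2/3) = 504.1 — over.
At y = 7.82 ft: A R^(2/3) = 418.2 — ≈ 417.9.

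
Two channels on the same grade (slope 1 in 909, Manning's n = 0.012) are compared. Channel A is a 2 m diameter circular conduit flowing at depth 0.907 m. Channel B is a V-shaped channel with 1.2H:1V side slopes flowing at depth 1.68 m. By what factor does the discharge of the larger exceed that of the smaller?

3.03

Channel A: For a circular section of diameter D = 2 m at depth y = 0.907 m, the central angle is θ = 2 arccos(1 − 2y/D) = 2.955 rad. Then A = (D²/8)(θ − sin θ) = 1.385 m² and P = Dθ/2 = 2.955 m. Hydraulic radius R = A/P = 1.385/2.955 = 0.4687 m. Q_A = (1/0.012)·1.385·0.4687^(2/3)·√0.0011 = 2.31 m³/s.
Channel B: For a triangular section with side slope z = 1.2: A = zy² = 1.2×1.68² = 3.387 m²; P = 2y√(1+z²) = 2×1.68×1.562 = 5.248 m. Hydraulic radius R = A/P = 3.387/5.248 = 0.6453 m. Q_B = (1/0.012)·3.387·0.6453^(2/3)·√0.0011 = 6.991 m³/s.
The larger discharge is 6.991 m³/s and the smaller is 2.31 m³/s; the ratio is 3.03.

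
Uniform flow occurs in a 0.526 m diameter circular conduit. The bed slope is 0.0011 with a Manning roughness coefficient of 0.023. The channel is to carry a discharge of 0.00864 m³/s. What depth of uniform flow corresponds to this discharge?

Manning's equation rearranged: A R^(2/3) = nQ / (1·√S) = 0.023 × 0.00864 / (√0.0011) = 0.005992.
Trying y = 0.13 m: A R^(2/3) = 0.007524 — over.
Trying y = 0.116 m: A R^(2/3) = 0.005993 — ≈ 0.005992.

y_n = 0.116 m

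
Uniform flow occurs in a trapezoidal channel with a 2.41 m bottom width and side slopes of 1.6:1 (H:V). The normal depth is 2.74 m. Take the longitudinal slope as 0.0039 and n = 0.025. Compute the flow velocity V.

With bottom width b = 2.41 m and side slope z = 1.6: A = (b + zy)y = (2.41 + 1.6×2.74)×2.74 = 18.62 m²; P = b + 2y√(1+z²) = 2.41 + 2×2.74×1.887 = 12.75 m.
Hydraulic radius R = A/P = 18.62/12.75 = 1.46 m.
From Manning's equation, V = (1/n) R^(2/3) S^(1/2) = (1/0.025) × 1.46^(2/3) × 0.0039^(1/2) = 3.21 m/s.

V = 3.21 m/s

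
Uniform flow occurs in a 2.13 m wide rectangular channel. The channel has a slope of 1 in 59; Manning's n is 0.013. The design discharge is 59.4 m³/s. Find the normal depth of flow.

Manning's equation rearranged: A R^(2/3) = nQ / (1·√S) = 0.013 × 59.4 / (√0.01695) = 5.931.
Trying y = 2.86 m: A R^(2/3) = 5.144 — low.
Trying y = 4.09 m: A R^(2/3) = 7.786 — high.
Trying y = 3.23 m: A R^(2/3) = 5.933 — matches.

y_n = 3.23 m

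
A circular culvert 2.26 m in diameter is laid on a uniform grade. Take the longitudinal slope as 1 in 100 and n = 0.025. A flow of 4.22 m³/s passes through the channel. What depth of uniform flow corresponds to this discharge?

Manning's equation rearranged: A R^(2/3) = nQ / (1·√S) = 0.025 × 4.22 / (√0.01) = 1.055.
Trying y = 0.844 m: A R^(2/3) = 0.814 — short.
Trying y = 1.21 m: A R^(2/3) = 1.537 — over.
Trying y = 0.973 m: A R^(2/3) = 1.056 — close enough.

y_n = 0.973 m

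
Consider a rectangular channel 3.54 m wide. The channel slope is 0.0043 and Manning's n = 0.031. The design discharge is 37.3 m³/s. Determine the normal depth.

y_n = 4.29 m

Manning's equation rearranged: A R^(2/3) = nQ / (1·√S) = 0.031 × 37.3 / (√0.0043) = 17.63.
Try y = 3.23 m: A R^(2/3) = 12.5 — short.
Try y = 4.87 m: A R^(2/3) = 20.52 — over.
Try y = 4.29 m: A R^(2/3) = 17.65 — close enough.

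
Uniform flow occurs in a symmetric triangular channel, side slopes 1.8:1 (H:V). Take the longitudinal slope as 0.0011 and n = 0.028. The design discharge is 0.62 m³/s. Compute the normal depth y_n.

y_n = 0.774 m

Manning's equation rearranged: A R^(2/3) = nQ / (1·√S) = 0.028 × 0.62 / (√0.0011) = 0.5234.
At y = 0.963 m: A R^(2/3) = 0.9375 — too large.
At y = 0.542 m: A R^(2/3) = 0.2024 — too small.
At y = 0.774 m: A R^(2/3) = 0.5235 — matches.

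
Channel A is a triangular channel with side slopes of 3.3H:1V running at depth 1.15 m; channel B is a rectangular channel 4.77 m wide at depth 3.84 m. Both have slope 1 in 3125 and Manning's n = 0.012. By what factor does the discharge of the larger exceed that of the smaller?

8.08

Channel A: For a triangular section with side slope z = 3.3: A = zy² = 3.3×1.15² = 4.364 m²; P = 2y√(1+z²) = 2×1.15×3.448 = 7.931 m. Hydraulic radius R = A/P = 4.364/7.931 = 0.5503 m. Q_A = (1/0.012)·4.364·0.5503^(2/3)·√0.00032 = 4.369 m³/s.
Channel B: Flow area A = b·y = 4.77 × 3.84 = 18.32 m². Wetted perimeter P = b + 2y = 4.77 + 2×3.84 = 12.45 m. Hydraulic radius R = A/P = 18.32/12.45 = 1.471 m. Q_B = (1/0.012)·18.32·1.471^(2/3)·√0.00032 = 35.32 m³/s.
The larger discharge is 35.32 m³/s and the smaller is 4.369 m³/s; the ratio is 8.08.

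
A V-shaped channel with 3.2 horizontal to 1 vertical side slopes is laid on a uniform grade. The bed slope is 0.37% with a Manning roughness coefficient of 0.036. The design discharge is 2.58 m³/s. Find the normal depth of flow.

y_n = 0.912 m

Manning's equation rearranged: A R^(2/3) = nQ / (1·√S) = 0.036 × 2.58 / (√0.0037) = 1.527.
At y = 0.629 m: A R^(2/3) = 0.5676 — short.
At y = 0.912 m: A R^(2/3) = 1.529 — matches.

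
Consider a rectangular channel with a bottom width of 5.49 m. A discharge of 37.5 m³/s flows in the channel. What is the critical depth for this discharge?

y_c = 1.68 m

For a rectangular channel, critical depth y_c = (q²/g)^(1/3) where q = Q/b = 37.5/5.49 = 6.831 m²/s.
So y_c = (6.831²/9.81)^(1/3) = 1.68 m.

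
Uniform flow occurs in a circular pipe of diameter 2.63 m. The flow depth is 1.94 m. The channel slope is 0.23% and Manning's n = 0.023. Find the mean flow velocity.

For a circular section of diameter D = 2.63 m at depth y = 1.94 m, the central angle is θ = 2 arccos(1 − 2y/D) = 4.132 rad. Then A = (D²/8)(θ − sin θ) = 4.296 m² and P = Dθ/2 = 5.434 m.
Hydraulic radius R = A/P = 4.296/5.434 = 0.7906 m.
From Manning's equation, V = (1/n) R^(2/3) S^(1/2) = (1/0.023) × 0.7906^(2/3) × 0.0023^(1/2) = 1.78 m/s.

V = 1.78 m/s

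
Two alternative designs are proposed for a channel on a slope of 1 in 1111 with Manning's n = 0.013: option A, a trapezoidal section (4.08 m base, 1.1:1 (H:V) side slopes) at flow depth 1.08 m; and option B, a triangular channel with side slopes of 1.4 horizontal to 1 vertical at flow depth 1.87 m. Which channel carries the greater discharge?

Channel A: With bottom width b = 4.08 m and side slope z = 1.1: A = (b + zy)y = (4.08 + 1.1×1.08)×1.08 = 5.689 m²; P = b + 2y√(1+z²) = 4.08 + 2×1.08×1.487 = 7.291 m. Hydraulic radius R = A/P = 5.689/7.291 = 0.7803 m. Q_A = (1/0.013)·5.689·0.7803^(2/3)·√0.0009001 = 11.13 m³/s.
Channel B: For a triangular section with side slope z = 1.4: A = zy² = 1.4×1.87² = 4.896 m²; P = 2y√(1+z²) = 2×1.87×1.72 = 6.435 m. Hydraulic radius R = A/P = 4.896/6.435 = 0.7608 m. Q_B = (1/0.013)·4.896·0.7608^(2/3)·√0.0009001 = 9.416 m³/s.
Q_A = 11.13 m³/s vs Q_B = 9.416 m³/s, so channel A carries more.

channel A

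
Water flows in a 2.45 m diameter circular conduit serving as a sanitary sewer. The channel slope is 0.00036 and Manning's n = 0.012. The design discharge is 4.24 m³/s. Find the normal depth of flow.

Manning's equation rearranged: A R^(2/3) = nQ / (1·√S) = 0.012 × 4.24 / (√0.00036) = 2.682.
At y = 1.17 m: A R^(2/3) = 1.571 — too small.
At y = 1.91 m: A R^(2/3) = 3.237 — too large.
At y = 1.64 m: A R^(2/3) = 2.68 — close enough.

y_n = 1.64 m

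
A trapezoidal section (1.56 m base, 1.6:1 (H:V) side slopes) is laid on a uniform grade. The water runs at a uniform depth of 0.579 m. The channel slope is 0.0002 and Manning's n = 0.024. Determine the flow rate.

With bottom width b = 1.56 m and side slope z = 1.6: A = (b + zy)y = (1.56 + 1.6×0.579)×0.579 = 1.44 m²; P = b + 2y√(1+z²) = 1.56 + 2×0.579×1.887 = 3.745 m.
Hydraulic radius R = A/P = 1.44/3.745 = 0.3844 m.
Manning's equation: Q = (1/n) A R^(2/3) S^(1/2) = (1/0.024) × 1.44 × 0.3844^(2/3) × 0.0002^(1/2) = 0.448 m³/s.

Q = 0.448 m³/s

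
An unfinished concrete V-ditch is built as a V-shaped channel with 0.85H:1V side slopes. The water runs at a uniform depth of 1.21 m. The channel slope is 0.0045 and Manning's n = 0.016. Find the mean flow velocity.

For a triangular section with side slope z = 0.85: A = zy² = 0.85×1.21² = 1.244 m²; P = 2y√(1+z²) = 2×1.21×1.312 = 3.176 m.
Hydraulic radius R = A/P = 1.244/3.176 = 0.3918 m.
From Manning's equation, V = (1/n) R^(2/3) S^(1/2) = (1/0.016) × 0.3918^(2/3) × 0.0045^(1/2) = 2.24 m/s.

V = 2.24 m/s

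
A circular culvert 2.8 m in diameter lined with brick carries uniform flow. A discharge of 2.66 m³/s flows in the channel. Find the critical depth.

y_c = 0.7 m

At critical depth, Q² T / (g A³) = 1, i.e. A³/T = Q²/g = 2.66²/9.81 = 0.7213.
Trying y = 0.82 m: A³/T = 1.331 — over.
Trying y = 0.606 m: A³/T = 0.4097 — short.
Trying y = 0.7 m: A³/T = 0.7194 — matches.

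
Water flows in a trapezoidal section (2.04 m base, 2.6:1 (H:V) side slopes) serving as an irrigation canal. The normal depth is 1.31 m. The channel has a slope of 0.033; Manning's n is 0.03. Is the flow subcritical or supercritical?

supercritical

With bottom width b = 2.04 m and side slope z = 2.6: A = (b + zy)y = (2.04 + 2.6×1.31)×1.31 = 7.134 m²; P = b + 2y√(1+z²) = 2.04 + 2×1.31×2.786 = 9.338 m.
Hydraulic radius R = A/P = 7.134/9.338 = 0.764 m.
V = (1/n) R^(2/3) √S = (1/0.03) × 0.764^(2/3) × √0.033 = 5.06 m/s. Hydraulic depth D_h = A/T = 7.134/8.852 = 0.8059 m.
Froude number Fr = V/√(g·D_h) = 5.06/√(9.81×0.8059) = 1.8, which is greater than 1, so the flow is supercritical.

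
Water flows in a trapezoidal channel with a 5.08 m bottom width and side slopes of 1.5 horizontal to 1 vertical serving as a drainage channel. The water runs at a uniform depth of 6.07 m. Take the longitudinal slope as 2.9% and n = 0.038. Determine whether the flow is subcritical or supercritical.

With bottom width b = 5.08 m and side slope z = 1.5: A = (b + zy)y = (5.08 + 1.5×6.07)×6.07 = 86.1 m²; P = b + 2y√(1+z²) = 5.08 + 2×6.07×1.803 = 26.97 m.
Hydraulic radius R = A/P = 86.1/26.97 = 3.193 m.
V = (1/n) R^(2/3) √S = (1/0.038) × 3.193^(2/3) × √0.029 = 9.717 m/s. Hydraulic depth D_h = A/T = 86.1/23.29 = 3.697 m.
Froude number Fr = V/√(g·D_h) = 9.717/√(9.81×3.697) = 1.61, which is greater than 1, so the flow is supercritical.

supercritical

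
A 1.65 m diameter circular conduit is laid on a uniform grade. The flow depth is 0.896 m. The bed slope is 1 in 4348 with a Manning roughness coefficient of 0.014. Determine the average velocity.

V = 0.621 m/s

For a circular section of diameter D = 1.65 m at depth y = 0.896 m, the central angle is θ = 2 arccos(1 − 2y/D) = 3.314 rad. Then A = (D²/8)(θ − sin θ) = 1.186 m² and P = Dθ/2 = 2.734 m.
Hydraulic radius R = A/P = 1.186/2.734 = 0.4338 m.
From Manning's equation, V = (1/n) R^(2/3) S^(1/2) = (1/0.014) × 0.4338^(2/3) × 0.00023^(1/2) = 0.621 m/s.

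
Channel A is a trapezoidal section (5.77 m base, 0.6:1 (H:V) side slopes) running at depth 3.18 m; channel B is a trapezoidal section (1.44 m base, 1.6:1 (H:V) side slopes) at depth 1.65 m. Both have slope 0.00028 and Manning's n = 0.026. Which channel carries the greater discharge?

Channel A: With bottom width b = 5.77 m and side slope z = 0.6: A = (b + zy)y = (5.77 + 0.6×3.18)×3.18 = 24.42 m²; P = b + 2y√(1+z²) = 5.77 + 2×3.18×1.166 = 13.19 m. Hydraulic radius R = A/P = 24.42/13.19 = 1.852 m. Q_A = (1/0.026)·24.42·1.852^(2/3)·√0.00028 = 23.69 m³/s.
Channel B: With bottom width b = 1.44 m and side slope z = 1.6: A = (b + zy)y = (1.44 + 1.6×1.65)×1.65 = 6.732 m²; P = b + 2y√(1+z²) = 1.44 + 2×1.65×1.887 = 7.666 m. Hydraulic radius R = A/P = 6.732/7.666 = 0.8781 m. Q_B = (1/0.026)·6.732·0.8781^(2/3)·√0.00028 = 3.973 m³/s.
Q_A = 23.69 m³/s vs Q_B = 3.973 m³/s, so channel A carries more.

channel A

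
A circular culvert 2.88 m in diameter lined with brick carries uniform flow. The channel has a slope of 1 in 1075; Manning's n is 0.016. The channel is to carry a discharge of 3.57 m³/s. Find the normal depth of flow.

y_n = 1.19 m

Manning's equation rearranged: A R^(2/3) = nQ / (1·√S) = 0.016 × 3.57 / (√0.0009302) = 1.873.
Trying y = 0.982 m: A R^(2/3) = 1.31 — low.
Trying y = 1.33 m: A R^(2/3) = 2.281 — high.
Trying y = 1.19 m: A R^(2/3) = 1.871 — matches.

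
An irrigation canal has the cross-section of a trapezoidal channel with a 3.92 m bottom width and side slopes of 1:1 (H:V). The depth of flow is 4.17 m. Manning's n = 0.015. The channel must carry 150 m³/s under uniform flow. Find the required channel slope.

With bottom width b = 3.92 m and side slope z = 1: A = (b + zy)y = (3.92 + 1×4.17)×4.17 = 33.74 m²; P = b + 2y√(1+z²) = 3.92 + 2×4.17×1.414 = 15.71 m.
Hydraulic radius R = A/P = 33.74/15.71 = 2.147 m.
From Manning's equation, S = [nQ / (1 A R^(2/3))]² = [0.015 × 150 / (1 × 33.74 × 2.147^(2/3))]² = 0.00161.

S = 0.00161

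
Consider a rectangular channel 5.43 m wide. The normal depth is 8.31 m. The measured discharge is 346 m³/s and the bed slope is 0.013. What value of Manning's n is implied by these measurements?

Flow area A = b·y = 5.43 × 8.31 = 45.12 m². Wetted perimeter P = b + 2y = 5.43 + 2×8.31 = 22.05 m.
Hydraulic radius R = A/P = 45.12/22.05 = 2.046 m.
Rearranging Manning's equation: n = (1/Q) A R^(2/3) S^(1/2) = (1/346) × 45.12 × 2.046^(2/3) × √0.013 = 0.024.

n = 0.024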